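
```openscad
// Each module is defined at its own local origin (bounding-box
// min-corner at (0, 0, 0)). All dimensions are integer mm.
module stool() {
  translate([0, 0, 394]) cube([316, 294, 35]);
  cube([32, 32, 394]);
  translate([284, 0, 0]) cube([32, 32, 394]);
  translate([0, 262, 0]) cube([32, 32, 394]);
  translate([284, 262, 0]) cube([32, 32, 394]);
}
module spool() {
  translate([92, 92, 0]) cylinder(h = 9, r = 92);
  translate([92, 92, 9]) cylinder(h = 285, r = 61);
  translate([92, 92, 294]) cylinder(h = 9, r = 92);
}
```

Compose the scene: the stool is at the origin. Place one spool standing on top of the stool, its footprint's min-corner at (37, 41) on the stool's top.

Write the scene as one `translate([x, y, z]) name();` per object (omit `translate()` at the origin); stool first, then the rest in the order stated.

stool();
translate([37, 41, 429]) spool();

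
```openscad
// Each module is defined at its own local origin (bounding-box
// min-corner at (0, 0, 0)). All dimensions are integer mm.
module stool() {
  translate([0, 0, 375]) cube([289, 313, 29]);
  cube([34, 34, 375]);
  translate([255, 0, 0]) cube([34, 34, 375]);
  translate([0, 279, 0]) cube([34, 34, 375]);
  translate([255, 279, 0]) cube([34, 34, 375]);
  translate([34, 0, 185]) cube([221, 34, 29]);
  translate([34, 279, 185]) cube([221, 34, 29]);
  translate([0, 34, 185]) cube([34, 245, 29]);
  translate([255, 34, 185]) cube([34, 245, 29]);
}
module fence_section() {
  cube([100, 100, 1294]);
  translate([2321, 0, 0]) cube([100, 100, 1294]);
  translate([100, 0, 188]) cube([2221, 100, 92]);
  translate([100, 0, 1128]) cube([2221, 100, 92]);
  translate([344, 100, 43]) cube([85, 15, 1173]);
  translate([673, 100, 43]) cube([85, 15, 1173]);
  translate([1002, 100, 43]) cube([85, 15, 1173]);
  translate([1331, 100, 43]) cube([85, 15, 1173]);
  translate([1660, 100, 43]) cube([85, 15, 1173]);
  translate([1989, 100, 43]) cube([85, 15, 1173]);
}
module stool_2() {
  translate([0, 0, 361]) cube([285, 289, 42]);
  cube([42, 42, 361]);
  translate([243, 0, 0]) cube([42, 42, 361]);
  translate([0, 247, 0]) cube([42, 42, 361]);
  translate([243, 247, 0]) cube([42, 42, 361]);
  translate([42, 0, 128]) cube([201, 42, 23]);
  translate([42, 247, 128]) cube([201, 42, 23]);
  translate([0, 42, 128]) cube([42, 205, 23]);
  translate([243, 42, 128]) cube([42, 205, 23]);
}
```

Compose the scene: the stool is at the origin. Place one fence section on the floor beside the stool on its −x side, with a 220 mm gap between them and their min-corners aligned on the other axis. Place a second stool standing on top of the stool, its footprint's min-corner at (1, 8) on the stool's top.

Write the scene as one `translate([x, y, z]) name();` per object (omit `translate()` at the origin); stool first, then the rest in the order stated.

stool();
translate([-2641, 0, 0]) fence_section();
translate([1, 8, 404]) stool_2();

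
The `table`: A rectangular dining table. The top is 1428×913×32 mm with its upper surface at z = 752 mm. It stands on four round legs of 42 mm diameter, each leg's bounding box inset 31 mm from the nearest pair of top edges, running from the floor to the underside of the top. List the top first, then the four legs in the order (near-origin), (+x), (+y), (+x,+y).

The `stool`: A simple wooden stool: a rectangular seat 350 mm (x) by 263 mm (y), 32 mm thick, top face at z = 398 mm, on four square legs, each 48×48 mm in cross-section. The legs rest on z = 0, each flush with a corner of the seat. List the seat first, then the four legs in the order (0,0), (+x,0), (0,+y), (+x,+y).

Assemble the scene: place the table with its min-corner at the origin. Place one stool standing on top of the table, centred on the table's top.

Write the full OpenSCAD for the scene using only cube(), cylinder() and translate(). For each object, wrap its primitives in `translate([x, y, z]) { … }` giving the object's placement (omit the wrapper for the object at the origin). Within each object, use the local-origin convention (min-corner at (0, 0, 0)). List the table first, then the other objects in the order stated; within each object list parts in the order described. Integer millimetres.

translate([0, 0, 720]) cube([1428, 913, 32]);
translate([52, 52, 0]) cylinder(h = 720, r = 21);
translate([1376, 52, 0]) cylinder(h = 720, r = 21);
translate([52, 861, 0]) cylinder(h = 720, r = 21);
translate([1376, 861, 0]) cylinder(h = 720, r = 21);
translate([539, 325, 752]) {
  translate([0, 0, 366]) cube([350, 263, 32]);
  cube([48, 48, 366]);
  translate([302, 0, 0]) cube([48, 48, 366]);
  translate([0, 215, 0]) cube([48, 48, 366]);
  translate([302, 215, 0]) cube([48, 48, 366]);
}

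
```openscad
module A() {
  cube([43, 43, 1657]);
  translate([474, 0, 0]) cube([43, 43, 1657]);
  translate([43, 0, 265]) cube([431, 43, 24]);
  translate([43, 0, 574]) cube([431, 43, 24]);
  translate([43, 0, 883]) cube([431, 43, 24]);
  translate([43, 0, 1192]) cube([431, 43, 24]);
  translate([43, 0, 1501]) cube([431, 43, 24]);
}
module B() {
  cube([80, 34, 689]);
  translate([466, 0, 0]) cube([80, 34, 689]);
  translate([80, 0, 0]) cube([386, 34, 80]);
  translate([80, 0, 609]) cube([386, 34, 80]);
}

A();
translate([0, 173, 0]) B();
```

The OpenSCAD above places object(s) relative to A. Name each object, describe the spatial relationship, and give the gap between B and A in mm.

A is a ladder. B is a picture frame. The picture frame is on the floor beside the ladder on its +y side. The gap between the picture frame and the ladder is 130 mm.

The picture frame's nearest face is 130 mm from the ladder's +y face.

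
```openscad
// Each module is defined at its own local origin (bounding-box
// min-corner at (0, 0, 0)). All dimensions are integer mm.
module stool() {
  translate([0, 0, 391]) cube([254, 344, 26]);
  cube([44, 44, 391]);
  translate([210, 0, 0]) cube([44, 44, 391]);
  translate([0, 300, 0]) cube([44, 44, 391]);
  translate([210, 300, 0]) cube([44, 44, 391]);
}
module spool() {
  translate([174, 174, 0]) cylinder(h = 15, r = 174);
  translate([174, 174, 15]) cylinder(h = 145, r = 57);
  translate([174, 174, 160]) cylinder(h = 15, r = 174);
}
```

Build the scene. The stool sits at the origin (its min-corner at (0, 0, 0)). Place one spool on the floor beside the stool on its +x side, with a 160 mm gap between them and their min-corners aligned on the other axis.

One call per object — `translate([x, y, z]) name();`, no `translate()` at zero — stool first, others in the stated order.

stool();
translate([414, 0, 0]) spool();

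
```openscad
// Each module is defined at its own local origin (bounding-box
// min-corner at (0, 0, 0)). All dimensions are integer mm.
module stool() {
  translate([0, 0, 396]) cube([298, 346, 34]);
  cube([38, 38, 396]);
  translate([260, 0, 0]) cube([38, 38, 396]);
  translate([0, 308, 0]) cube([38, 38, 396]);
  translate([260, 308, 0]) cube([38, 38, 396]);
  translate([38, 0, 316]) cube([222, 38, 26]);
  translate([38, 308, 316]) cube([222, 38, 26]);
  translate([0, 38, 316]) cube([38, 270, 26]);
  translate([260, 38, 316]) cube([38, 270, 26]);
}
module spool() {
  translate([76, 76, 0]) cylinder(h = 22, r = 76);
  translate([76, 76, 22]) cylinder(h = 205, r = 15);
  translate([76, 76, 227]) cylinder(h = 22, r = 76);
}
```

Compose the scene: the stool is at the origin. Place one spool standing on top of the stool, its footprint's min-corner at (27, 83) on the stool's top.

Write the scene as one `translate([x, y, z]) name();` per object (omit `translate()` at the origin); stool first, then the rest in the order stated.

stool();
translate([27, 83, 430]) spool();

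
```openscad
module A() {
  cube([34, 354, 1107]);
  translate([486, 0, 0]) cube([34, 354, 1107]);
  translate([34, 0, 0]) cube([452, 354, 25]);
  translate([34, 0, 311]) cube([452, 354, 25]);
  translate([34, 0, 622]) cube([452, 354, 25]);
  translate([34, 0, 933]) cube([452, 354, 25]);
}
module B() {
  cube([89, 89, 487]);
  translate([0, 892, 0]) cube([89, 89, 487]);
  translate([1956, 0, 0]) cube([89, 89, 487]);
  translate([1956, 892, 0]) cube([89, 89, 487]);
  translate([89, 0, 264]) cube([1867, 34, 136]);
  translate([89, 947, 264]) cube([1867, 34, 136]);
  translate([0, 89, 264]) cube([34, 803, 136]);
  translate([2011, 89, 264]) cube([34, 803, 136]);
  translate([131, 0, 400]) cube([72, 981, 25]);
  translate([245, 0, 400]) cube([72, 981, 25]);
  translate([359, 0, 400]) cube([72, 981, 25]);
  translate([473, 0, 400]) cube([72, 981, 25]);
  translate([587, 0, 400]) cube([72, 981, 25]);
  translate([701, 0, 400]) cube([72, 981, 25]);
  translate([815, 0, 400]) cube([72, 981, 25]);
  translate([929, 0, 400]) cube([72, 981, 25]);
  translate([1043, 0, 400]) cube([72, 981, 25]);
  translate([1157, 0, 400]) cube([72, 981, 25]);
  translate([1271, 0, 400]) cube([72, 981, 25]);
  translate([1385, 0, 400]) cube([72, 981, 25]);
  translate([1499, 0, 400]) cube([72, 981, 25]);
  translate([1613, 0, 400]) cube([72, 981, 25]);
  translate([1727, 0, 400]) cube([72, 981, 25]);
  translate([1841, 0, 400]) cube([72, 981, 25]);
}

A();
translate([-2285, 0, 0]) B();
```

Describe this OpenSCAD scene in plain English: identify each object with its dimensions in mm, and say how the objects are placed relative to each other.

A is an open bookshelf. Two side panels, each 34 mm thick, 354 mm deep and 1107 mm tall, stand 520 mm apart (outside-to-outside). Between them sit 4 shelves, each 25 mm thick and 354 mm deep, spanning the full gap between the sides. The bottom shelf rests on the floor (its underside at z = 0) and the clear gap between one shelf's top and the next shelf's underside is 286 mm.

B is a bed frame 2045 mm long (x) by 981 mm wide (y). Four 89×89 mm corner posts, 487 mm tall, at the corners of the footprint. Four rails of 34 mm thickness and 136 mm height run between adjacent posts with their undersides at z = 264 mm, their outer faces flush with the outside of the frame (the two x-running rails run between the posts' inner faces; the two y-running rails run between the posts' inner faces). 16 slats, each 72 mm wide (x) and 25 mm thick, lie across the top of the two x-running rails, running the full 981 mm width of the frame in y; the slats are evenly spaced along x between the inner faces of the end posts with equal gaps (rounded down to the nearest mm) at the −x end and between each pair — any rounding remainder accumulates at the +x end.

The bed frame is on the floor beside the bookshelf on its −x side.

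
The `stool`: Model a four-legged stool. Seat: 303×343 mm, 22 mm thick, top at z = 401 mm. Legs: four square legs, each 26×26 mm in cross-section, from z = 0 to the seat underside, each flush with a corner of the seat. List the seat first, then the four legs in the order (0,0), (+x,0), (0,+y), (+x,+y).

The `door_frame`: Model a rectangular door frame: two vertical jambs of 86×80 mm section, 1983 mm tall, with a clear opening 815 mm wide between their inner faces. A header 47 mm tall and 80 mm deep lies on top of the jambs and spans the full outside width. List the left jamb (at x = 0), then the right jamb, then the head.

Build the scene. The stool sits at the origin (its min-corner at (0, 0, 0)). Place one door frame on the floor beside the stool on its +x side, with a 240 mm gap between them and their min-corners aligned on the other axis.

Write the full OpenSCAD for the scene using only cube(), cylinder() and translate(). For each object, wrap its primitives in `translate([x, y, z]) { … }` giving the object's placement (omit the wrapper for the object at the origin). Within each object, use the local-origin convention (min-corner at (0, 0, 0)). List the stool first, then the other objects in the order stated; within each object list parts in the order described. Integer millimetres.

translate([0, 0, 379]) cube([303, 343, 22]);
cube([26, 26, 379]);
translate([277, 0, 0]) cube([26, 26, 379]);
translate([0, 317, 0]) cube([26, 26, 379]);
translate([277, 317, 0]) cube([26, 26, 379]);
translate([543, 0, 0]) {
  cube([86, 80, 1983]);
  translate([901, 0, 0]) cube([86, 80, 1983]);
  translate([0, 0, 1983]) cube([987, 80, 47]);
}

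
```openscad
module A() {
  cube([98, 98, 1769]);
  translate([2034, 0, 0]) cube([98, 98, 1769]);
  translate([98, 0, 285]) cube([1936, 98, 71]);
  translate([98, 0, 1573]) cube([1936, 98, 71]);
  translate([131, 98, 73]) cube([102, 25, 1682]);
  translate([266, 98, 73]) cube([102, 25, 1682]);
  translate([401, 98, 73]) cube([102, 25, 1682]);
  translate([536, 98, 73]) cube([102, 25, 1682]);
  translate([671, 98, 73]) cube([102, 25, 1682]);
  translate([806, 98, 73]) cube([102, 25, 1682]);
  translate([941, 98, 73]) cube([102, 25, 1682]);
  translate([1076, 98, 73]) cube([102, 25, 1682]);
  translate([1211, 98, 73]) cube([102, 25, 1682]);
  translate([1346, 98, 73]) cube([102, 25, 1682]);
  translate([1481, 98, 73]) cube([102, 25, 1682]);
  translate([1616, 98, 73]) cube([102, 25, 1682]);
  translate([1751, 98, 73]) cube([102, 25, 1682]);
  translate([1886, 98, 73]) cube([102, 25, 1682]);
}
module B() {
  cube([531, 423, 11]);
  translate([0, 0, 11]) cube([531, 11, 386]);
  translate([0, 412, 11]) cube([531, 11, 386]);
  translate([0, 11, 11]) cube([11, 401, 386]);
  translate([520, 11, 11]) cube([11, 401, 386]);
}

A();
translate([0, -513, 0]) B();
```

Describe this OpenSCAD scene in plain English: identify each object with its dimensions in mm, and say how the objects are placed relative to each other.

A is a fence section. Two 98×98 mm posts, 1769 mm tall, stand on the floor with a clear span of 1936 mm between their inner faces. Two horizontal rails of 98×71 mm section span the gap between the posts with their undersides at z = 285 mm and z = 1573 mm, flush with the posts' −y face. 14 pickets, each 102 mm wide, 25 mm thick and 1682 mm tall, are fixed to the +y face of the rails with their bottoms at z = 73 mm, evenly spaced across the span with equal gaps (rounded down to the nearest mm) at the −x end and between each pair — any rounding remainder accumulates at the +x end.

B is an open storage box with external size 531×423×397 mm and wall thickness 11 mm (the base is also 11 mm thick). The base covers the whole footprint; the four walls stand on the base, with the y-facing walls full-width and the x-facing walls fitting between their inner faces.

The open box is on the floor beside the fence section on its −y side.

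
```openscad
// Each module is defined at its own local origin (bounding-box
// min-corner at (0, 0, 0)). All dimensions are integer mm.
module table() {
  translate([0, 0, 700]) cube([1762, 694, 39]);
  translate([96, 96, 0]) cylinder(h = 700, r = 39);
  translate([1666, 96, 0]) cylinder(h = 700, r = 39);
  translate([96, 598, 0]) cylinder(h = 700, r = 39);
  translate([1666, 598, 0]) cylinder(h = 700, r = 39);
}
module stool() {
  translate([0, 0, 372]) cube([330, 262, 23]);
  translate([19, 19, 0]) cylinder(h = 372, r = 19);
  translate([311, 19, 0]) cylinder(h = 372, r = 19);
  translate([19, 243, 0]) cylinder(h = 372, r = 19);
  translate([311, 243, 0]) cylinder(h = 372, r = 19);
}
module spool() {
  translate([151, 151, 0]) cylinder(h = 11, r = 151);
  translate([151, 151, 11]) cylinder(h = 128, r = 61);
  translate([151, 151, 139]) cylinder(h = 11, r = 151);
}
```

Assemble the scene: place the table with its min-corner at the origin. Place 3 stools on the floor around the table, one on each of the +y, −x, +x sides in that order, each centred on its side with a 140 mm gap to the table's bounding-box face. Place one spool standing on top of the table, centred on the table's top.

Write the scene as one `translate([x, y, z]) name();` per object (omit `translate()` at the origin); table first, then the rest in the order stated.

table();
translate([716, 834, 0]) stool();
translate([-470, 216, 0]) stool();
translate([1902, 216, 0]) stool();
translate([730, 196, 739]) spool();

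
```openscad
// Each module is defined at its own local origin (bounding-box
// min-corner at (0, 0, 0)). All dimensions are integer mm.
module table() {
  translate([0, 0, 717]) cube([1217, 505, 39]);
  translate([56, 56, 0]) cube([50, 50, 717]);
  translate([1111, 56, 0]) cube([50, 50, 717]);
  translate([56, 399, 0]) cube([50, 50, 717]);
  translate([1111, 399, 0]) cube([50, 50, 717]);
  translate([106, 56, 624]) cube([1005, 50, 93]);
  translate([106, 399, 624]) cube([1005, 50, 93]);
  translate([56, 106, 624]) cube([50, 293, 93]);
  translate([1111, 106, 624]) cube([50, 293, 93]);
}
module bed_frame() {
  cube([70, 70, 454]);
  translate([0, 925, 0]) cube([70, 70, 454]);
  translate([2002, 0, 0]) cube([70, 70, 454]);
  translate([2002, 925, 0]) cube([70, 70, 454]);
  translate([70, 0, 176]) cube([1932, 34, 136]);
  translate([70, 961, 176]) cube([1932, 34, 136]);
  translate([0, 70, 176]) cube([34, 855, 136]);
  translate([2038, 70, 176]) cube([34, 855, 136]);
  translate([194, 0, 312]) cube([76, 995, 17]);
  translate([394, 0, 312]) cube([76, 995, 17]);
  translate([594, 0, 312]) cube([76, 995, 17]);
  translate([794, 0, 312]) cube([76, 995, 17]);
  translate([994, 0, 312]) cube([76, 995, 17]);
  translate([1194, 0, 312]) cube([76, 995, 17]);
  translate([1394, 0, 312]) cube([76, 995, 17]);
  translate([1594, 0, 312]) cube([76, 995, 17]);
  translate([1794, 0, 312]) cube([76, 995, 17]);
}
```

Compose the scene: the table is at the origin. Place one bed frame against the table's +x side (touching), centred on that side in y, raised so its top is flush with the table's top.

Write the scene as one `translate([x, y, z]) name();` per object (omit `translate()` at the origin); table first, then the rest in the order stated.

table();
translate([1217, -245, 302]) bed_frame();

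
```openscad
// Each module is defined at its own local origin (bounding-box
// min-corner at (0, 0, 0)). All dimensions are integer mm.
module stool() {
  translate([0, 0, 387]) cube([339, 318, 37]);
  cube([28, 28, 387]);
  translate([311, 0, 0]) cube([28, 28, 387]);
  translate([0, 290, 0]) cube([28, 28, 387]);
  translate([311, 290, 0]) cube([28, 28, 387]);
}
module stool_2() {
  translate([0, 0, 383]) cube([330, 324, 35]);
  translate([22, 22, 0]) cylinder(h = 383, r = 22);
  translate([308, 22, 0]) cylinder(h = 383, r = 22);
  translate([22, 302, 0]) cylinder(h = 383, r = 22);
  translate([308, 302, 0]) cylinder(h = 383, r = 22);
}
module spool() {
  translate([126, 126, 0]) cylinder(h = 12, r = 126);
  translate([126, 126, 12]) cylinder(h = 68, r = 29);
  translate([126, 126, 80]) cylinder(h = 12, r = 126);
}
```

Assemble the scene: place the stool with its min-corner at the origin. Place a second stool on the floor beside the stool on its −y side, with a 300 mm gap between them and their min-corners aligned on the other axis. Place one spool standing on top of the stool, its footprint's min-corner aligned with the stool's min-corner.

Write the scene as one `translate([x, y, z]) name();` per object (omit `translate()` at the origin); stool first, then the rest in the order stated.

stool();
translate([0, -624, 0]) stool_2();
translate([0, 0, 424]) spool();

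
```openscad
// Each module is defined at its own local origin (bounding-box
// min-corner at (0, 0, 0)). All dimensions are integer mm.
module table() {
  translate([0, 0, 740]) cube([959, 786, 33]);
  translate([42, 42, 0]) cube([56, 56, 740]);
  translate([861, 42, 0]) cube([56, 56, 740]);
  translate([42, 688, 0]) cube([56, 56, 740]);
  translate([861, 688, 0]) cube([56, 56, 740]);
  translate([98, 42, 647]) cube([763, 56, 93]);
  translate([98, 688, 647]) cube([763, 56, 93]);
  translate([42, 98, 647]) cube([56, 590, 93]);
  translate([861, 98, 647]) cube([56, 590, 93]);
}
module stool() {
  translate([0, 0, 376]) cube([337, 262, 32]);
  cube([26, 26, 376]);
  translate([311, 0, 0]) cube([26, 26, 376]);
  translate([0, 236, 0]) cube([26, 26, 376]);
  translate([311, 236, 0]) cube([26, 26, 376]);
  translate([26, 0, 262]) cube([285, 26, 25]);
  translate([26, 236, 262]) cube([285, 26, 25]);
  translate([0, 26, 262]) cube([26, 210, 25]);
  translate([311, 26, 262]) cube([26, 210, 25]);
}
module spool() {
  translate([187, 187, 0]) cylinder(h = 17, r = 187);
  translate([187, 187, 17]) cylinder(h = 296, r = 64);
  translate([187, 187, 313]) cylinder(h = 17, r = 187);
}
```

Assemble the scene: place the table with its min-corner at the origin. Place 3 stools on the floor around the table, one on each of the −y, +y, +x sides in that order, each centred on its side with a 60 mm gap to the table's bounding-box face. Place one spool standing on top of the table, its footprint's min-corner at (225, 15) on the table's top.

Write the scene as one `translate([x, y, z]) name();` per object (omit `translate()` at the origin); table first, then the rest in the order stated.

table();
translate([311, -322, 0]) stool();
translate([311, 846, 0]) stool();
translate([1019, 262, 0]) stool();
translate([225, 15, 773]) spool();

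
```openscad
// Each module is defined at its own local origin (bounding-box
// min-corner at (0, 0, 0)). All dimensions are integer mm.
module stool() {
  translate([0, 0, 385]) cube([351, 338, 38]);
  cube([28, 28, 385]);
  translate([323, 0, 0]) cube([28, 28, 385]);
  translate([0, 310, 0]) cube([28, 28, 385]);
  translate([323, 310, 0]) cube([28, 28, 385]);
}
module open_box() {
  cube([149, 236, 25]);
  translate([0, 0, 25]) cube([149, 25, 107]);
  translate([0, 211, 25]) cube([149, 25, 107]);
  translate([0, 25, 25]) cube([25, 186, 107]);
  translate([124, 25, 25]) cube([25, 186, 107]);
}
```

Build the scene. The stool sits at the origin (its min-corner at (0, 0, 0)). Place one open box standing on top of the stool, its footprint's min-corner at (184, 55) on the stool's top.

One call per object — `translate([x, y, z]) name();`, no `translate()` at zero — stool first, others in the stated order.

stool();
translate([184, 55, 423]) open_box();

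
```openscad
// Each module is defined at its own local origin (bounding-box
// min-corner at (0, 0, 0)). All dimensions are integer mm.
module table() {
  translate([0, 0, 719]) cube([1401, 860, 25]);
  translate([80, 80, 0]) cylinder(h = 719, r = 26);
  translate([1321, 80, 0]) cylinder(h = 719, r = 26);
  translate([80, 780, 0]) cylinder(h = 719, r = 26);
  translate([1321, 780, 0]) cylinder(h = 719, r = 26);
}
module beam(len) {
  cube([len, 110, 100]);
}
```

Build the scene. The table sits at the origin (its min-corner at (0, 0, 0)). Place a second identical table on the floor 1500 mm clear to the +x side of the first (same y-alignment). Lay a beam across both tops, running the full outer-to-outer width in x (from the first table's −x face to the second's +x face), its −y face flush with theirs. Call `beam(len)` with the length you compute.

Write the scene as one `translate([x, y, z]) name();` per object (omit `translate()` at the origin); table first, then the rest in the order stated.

table();
translate([2901, 0, 0]) table();
translate([0, 0, 744]) beam(4302);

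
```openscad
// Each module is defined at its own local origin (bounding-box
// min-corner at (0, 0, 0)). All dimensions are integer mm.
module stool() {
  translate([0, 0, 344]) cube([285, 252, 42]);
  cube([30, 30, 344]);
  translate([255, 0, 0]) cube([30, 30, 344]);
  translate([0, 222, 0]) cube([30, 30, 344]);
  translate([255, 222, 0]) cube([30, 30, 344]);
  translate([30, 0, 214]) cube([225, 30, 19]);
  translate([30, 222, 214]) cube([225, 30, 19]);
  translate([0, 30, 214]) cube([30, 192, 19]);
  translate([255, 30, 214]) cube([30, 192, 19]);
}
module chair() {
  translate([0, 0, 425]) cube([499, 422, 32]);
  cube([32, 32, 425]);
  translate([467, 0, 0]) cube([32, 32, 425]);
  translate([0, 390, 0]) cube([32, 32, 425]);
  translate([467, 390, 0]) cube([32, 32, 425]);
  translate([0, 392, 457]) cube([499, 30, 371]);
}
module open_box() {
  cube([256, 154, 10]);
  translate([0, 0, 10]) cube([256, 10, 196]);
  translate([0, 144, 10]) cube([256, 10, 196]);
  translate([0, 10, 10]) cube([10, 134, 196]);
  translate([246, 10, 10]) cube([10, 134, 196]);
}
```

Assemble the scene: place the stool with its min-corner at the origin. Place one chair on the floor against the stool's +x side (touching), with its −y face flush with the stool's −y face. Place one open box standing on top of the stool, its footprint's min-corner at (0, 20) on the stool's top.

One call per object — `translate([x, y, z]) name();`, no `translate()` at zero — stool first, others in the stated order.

stool();
translate([285, 0, 0]) chair();
translate([0, 20, 386]) open_box();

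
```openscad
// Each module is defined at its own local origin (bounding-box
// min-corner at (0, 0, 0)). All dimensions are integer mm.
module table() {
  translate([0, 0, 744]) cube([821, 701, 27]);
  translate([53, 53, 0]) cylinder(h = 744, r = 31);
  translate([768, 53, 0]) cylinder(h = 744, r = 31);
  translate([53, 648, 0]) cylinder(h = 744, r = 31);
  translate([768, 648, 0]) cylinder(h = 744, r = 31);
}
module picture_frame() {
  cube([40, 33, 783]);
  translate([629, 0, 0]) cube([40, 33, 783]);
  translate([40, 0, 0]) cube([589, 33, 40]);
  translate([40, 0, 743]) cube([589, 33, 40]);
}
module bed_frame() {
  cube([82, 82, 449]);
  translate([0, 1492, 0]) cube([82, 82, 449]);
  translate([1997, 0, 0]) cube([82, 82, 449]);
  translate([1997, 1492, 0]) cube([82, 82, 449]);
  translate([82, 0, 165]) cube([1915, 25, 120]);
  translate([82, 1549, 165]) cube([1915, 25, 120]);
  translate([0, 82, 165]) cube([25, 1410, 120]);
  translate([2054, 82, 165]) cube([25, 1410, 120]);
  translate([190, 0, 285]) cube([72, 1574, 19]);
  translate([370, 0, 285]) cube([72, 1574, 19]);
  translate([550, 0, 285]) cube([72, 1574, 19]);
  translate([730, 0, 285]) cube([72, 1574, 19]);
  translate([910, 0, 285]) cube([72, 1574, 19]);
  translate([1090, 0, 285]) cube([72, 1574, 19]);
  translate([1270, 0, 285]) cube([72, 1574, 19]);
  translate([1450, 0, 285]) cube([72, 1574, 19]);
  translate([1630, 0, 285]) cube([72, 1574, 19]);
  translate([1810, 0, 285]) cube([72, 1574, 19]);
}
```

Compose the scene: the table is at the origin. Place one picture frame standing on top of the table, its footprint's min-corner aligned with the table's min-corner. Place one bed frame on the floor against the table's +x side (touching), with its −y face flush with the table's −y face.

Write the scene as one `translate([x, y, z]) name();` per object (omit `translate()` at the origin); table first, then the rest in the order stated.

table();
translate([0, 0, 771]) picture_frame();
translate([821, 0, 0]) bed_frame();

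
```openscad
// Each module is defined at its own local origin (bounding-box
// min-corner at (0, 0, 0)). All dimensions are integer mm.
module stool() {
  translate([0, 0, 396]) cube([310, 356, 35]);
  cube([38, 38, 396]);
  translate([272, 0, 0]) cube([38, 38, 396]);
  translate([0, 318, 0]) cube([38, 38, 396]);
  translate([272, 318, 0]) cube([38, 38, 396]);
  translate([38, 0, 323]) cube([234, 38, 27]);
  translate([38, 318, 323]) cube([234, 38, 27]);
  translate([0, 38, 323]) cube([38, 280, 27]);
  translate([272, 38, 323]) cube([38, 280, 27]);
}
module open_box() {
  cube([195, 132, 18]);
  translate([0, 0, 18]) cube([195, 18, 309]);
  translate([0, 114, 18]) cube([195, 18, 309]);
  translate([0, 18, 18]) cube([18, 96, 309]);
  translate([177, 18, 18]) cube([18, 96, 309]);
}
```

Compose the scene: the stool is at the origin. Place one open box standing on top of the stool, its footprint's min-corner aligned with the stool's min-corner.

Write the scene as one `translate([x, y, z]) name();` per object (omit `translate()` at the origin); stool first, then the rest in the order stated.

stool();
translate([0, 0, 431]) open_box();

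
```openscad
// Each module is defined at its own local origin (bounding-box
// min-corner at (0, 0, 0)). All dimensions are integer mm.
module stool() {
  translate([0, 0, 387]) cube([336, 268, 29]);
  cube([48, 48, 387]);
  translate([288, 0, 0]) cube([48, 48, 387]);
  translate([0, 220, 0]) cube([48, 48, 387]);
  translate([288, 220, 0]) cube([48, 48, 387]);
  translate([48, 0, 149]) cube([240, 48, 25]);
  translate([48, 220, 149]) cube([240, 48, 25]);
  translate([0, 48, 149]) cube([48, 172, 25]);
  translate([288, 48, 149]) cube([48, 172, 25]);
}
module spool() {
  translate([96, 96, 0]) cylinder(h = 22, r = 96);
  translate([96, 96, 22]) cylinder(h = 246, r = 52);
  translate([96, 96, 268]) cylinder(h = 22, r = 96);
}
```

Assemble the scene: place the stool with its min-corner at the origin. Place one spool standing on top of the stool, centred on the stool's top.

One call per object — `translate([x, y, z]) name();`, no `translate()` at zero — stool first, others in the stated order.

stool();
translate([72, 38, 416]) spool();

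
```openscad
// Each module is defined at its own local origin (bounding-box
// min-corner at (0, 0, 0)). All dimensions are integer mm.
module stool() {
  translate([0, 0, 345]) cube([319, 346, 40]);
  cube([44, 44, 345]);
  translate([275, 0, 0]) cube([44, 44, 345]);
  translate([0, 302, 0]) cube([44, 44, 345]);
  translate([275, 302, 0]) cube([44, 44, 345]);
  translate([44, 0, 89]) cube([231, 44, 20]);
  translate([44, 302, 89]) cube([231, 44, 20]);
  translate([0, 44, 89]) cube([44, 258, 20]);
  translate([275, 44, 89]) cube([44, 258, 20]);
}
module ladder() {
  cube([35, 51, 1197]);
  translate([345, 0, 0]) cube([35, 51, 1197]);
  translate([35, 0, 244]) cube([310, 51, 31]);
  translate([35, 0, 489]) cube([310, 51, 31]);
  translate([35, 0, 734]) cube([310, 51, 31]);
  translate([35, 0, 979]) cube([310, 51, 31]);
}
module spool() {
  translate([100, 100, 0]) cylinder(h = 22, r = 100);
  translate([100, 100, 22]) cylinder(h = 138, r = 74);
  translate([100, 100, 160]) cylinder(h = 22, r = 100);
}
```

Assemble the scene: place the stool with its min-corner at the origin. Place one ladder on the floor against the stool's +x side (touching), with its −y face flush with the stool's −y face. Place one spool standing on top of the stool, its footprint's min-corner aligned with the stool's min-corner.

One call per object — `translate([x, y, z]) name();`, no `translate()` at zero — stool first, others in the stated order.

stool();
translate([319, 0, 0]) ladder();
translate([0, 0, 385]) spool();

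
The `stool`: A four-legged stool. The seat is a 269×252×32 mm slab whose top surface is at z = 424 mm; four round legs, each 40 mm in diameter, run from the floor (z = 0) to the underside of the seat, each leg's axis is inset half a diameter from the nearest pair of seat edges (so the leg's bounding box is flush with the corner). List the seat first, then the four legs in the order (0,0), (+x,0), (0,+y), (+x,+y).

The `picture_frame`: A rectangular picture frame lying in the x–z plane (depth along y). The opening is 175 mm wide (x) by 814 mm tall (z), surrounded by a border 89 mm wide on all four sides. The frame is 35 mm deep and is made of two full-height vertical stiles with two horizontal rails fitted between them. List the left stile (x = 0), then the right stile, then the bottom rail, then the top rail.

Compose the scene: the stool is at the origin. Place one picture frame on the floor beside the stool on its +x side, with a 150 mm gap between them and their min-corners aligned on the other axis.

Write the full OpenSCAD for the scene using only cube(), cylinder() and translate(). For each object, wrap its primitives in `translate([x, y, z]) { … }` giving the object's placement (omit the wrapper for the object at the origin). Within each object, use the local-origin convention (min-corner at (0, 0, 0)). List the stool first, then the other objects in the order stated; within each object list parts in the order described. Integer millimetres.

translate([0, 0, 392]) cube([269, 252, 32]);
translate([20, 20, 0]) cylinder(h = 392, r = 20);
translate([249, 20, 0]) cylinder(h = 392, r = 20);
translate([20, 232, 0]) cylinder(h = 392, r = 20);
translate([249, 232, 0]) cylinder(h = 392, r = 20);
translate([419, 0, 0]) {
  cube([89, 35, 992]);
  translate([264, 0, 0]) cube([89, 35, 992]);
  translate([89, 0, 0]) cube([175, 35, 89]);
  translate([89, 0, 903]) cube([175, 35, 89]);
}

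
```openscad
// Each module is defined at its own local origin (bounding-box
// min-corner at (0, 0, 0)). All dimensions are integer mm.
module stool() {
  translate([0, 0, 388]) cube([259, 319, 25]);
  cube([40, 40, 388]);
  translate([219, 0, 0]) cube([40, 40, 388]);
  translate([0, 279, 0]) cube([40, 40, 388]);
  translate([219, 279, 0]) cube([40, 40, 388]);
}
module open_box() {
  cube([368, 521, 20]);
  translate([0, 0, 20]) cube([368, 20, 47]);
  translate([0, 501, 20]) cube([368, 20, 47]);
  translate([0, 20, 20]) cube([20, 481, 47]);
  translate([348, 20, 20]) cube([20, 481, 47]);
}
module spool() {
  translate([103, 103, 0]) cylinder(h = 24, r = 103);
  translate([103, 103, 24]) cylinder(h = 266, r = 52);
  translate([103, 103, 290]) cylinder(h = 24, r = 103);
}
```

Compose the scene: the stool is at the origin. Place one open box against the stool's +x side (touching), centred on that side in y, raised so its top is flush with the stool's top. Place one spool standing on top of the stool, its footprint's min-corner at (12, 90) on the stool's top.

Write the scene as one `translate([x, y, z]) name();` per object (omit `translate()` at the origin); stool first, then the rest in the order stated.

stool();
translate([259, -101, 346]) open_box();
translate([12, 90, 413]) spool();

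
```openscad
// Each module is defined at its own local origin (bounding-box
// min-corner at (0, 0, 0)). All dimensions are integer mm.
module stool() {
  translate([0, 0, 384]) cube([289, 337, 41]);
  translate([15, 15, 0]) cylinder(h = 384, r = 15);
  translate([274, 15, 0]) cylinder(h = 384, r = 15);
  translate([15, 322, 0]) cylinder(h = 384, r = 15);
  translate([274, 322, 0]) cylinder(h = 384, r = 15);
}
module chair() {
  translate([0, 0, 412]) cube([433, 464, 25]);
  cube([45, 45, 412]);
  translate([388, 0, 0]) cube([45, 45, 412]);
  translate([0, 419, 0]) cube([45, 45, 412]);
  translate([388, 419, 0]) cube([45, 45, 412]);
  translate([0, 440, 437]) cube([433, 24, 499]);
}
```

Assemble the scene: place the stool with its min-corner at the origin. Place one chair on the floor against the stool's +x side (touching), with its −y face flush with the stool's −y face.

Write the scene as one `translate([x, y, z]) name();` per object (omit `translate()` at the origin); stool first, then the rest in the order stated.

stool();
translate([289, 0, 0]) chair();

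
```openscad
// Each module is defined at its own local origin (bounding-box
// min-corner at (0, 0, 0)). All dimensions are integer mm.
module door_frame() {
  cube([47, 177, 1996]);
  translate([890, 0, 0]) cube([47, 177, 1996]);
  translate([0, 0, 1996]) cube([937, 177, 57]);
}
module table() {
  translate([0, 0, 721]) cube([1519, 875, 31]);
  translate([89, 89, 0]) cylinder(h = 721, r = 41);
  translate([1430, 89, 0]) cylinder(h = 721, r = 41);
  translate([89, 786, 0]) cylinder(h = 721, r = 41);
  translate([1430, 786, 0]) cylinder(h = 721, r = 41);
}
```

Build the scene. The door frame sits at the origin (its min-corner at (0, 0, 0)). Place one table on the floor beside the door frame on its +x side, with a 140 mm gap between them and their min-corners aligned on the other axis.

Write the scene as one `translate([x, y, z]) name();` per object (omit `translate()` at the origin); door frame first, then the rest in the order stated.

door_frame();
translate([1077, 0, 0]) table();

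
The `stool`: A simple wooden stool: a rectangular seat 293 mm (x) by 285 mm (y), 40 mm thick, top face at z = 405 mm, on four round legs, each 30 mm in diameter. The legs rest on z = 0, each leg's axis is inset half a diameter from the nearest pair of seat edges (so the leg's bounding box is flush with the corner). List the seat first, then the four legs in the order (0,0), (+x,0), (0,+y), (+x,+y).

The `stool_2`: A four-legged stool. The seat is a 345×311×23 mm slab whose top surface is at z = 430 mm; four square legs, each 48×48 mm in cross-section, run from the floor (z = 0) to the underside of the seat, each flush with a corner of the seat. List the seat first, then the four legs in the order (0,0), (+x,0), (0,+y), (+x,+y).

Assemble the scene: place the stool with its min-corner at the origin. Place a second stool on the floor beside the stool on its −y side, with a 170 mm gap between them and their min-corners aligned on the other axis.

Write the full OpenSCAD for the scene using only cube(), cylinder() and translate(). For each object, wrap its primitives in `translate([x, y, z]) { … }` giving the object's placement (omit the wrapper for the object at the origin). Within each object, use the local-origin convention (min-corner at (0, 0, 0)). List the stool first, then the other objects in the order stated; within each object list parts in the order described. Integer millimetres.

translate([0, 0, 365]) cube([293, 285, 40]);
translate([15, 15, 0]) cylinder(h = 365, r = 15);
translate([278, 15, 0]) cylinder(h = 365, r = 15);
translate([15, 270, 0]) cylinder(h = 365, r = 15);
translate([278, 270, 0]) cylinder(h = 365, r = 15);
translate([0, -481, 0]) {
  translate([0, 0, 407]) cube([345, 311, 23]);
  cube([48, 48, 407]);
  translate([297, 0, 0]) cube([48, 48, 407]);
  translate([0, 263, 0]) cube([48, 48, 407]);
  translate([297, 263, 0]) cube([48, 48, 407]);
}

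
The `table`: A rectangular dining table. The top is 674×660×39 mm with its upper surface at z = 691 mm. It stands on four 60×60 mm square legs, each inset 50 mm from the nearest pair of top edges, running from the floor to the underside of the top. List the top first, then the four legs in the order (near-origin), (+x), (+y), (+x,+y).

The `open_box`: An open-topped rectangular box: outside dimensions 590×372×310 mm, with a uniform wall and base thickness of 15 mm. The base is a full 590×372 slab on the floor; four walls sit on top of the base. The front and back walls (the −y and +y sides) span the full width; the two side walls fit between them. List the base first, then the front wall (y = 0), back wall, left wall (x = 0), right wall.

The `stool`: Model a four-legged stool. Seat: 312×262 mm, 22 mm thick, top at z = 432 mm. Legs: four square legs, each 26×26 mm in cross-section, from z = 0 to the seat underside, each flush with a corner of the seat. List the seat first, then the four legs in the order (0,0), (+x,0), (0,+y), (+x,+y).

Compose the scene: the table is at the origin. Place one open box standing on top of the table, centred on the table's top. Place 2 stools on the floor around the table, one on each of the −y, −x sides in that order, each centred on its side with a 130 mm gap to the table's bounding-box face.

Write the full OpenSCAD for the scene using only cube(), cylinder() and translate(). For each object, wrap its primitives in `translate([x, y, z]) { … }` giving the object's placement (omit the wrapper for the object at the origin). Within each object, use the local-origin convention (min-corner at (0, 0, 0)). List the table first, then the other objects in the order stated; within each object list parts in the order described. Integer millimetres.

translate([0, 0, 652]) cube([674, 660, 39]);
translate([50, 50, 0]) cube([60, 60, 652]);
translate([564, 50, 0]) cube([60, 60, 652]);
translate([50, 550, 0]) cube([60, 60, 652]);
translate([564, 550, 0]) cube([60, 60, 652]);
translate([42, 144, 691]) {
  cube([590, 372, 15]);
  translate([0, 0, 15]) cube([590, 15, 295]);
  translate([0, 357, 15]) cube([590, 15, 295]);
  translate([0, 15, 15]) cube([15, 342, 295]);
  translate([575, 15, 15]) cube([15, 342, 295]);
}
translate([181, -392, 0]) {
  translate([0, 0, 410]) cube([312, 262, 22]);
  cube([26, 26, 410]);
  translate([286, 0, 0]) cube([26, 26, 410]);
  translate([0, 236, 0]) cube([26, 26, 410]);
  translate([286, 236, 0]) cube([26, 26, 410]);
}
translate([-442, 199, 0]) {
  translate([0, 0, 410]) cube([312, 262, 22]);
  cube([26, 26, 410]);
  translate([286, 0, 0]) cube([26, 26, 410]);
  translate([0, 236, 0]) cube([26, 26, 410]);
  translate([286, 236, 0]) cube([26, 26, 410]);
}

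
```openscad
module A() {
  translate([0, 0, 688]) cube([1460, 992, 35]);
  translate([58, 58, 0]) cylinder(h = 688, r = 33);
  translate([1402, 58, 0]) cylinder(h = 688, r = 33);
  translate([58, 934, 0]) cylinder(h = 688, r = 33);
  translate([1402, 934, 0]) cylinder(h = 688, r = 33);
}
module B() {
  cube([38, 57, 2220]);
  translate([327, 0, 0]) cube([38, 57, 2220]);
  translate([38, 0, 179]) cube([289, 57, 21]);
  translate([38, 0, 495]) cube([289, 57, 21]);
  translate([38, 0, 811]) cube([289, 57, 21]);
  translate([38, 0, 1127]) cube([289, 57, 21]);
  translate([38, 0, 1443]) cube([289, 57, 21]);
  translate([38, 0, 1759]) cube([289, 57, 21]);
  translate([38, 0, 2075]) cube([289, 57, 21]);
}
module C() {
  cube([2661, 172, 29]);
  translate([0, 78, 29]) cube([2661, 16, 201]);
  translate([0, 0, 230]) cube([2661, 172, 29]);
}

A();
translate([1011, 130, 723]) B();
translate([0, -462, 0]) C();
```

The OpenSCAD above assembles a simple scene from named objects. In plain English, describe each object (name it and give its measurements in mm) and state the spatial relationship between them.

A is a table: top 1460 mm (x) × 992 mm (y), 35 mm thick, upper face at z = 723 mm, on four round legs of 66 mm diameter, each leg's bounding box inset 25 mm from the nearest pair of top edges, running from z = 0 to the bottom of the top.

B is a straight ladder. Two 38×57 mm vertical rails, 2220 mm tall, stand 365 mm apart (outside-to-outside) with their front faces coplanar on the −y side. 7 rungs, each 57 mm deep and 21 mm tall, span between the inner faces of the rails, front faces flush with the rails. The lowest rung's underside is at z = 179 mm and rungs are spaced 316 mm apart (underside to underside).

C is an I-beam lying along x, 2661 mm long. Overall section height 259 mm. Two flanges 172 mm wide (y) and 29 mm thick, one on the floor and one at the top; a web 16 mm thick runs between them, centred on the flange width.

The ladder is on top of the table. The I-beam is on the floor beside the table on its −y side.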